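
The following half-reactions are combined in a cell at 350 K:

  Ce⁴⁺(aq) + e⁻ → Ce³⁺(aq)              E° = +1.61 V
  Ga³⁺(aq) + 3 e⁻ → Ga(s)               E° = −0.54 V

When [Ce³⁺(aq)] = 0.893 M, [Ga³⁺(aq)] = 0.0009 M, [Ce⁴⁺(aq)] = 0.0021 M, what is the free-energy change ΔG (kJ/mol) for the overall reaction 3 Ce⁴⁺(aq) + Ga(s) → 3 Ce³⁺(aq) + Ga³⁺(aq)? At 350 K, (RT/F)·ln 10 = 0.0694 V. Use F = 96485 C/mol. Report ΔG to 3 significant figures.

−590 kJ/mol

With Ce⁴⁺/Ce³⁺ reduced at the cathode, E°cell = +1.61 − (−0.54) = +2.15 V and n = 3.
Q = ([Ce³⁺(aq)]^3·[Ga³⁺(aq)]) / [Ce⁴⁺(aq)]^3 = 6.92×10^4, so log Q = 4.840 and E = +2.15 − (0.0694/3)(4.840) = +2.0380 V.
Finally ΔG = −nFE = −(3)(96485 C/mol)(+2.0380 V) = −590 kJ/mol.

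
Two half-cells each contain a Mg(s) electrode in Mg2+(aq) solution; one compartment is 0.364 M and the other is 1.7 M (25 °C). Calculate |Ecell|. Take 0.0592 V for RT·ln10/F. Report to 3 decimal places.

For a concentration cell E°cell = 0, since both electrodes use the same couple.
The compartment with the higher Mg2+(aq) concentration (1.7 M) acts as the cathode; ions are reduced there and produced at the dilute (0.364 M) anode.
With n = 2, Ecell = −(0.0592/2)·log([dilute]/[conc]) = −(0.0592/2)·log(0.364/1.7) = +0.020 V.

0.020 V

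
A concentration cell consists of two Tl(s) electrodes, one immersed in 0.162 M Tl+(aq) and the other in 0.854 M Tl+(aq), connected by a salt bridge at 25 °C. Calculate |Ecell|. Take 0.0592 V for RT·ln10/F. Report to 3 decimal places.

0.043 V

For a concentration cell E°cell = 0, since both electrodes use the same couple.
The compartment with the higher Tl+(aq) concentration (0.854 M) acts as the cathode; ions are reduced there and produced at the dilute (0.162 M) anode.
With n = 1, Ecell = −(0.0592/1)·log([dilute]/[conc]) = −(0.0592/1)·log(0.162/0.854) = +0.043 V.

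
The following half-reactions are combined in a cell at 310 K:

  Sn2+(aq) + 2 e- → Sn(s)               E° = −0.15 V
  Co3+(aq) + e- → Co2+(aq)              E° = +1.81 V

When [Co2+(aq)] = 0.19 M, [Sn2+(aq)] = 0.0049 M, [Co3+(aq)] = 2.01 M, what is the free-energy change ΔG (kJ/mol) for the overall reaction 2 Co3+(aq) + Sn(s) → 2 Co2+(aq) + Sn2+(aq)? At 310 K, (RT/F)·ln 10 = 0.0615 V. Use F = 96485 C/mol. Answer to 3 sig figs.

−404 kJ/mol

The standard cell potential is +1.81 − (−0.15) = +1.96 V, with n = 2 electrons in the balanced equation.
Here Q = ([Co2+(aq)]^2·[Sn2+(aq)]) / [Co3+(aq)]^2 = 4.38×10^−5 (log Q = −4.359), giving E = +1.96 − (0.0615/2)·(−4.359) = +2.0940 V.
Then ΔG = −nFE = −2 × 96485 × +2.0940 J/mol = −404 kJ/mol.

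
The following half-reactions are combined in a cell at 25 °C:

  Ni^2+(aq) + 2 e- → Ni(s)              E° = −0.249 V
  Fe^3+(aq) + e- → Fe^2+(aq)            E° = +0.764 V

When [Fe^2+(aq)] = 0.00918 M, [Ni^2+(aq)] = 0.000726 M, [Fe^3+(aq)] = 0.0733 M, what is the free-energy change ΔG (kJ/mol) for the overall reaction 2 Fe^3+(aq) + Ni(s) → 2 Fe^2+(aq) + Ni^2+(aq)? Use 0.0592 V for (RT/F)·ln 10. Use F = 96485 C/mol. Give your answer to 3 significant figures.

−224 kJ/mol

E°cell = +0.764 − (−0.249) = +1.013 V; the balanced reaction transfers n = 2 electrons.
Q = ([Fe^2+(aq)]^2·[Ni^2+(aq)]) / [Fe^3+(aq)]^2 = 1.14×10^−5, so log Q = −4.944 and E = +1.013 − (0.0592/2)(−4.944) = +1.1593 V.
ΔG = −nFE = −(2)(96485)(+1.1593) J/mol = −224 kJ/mol.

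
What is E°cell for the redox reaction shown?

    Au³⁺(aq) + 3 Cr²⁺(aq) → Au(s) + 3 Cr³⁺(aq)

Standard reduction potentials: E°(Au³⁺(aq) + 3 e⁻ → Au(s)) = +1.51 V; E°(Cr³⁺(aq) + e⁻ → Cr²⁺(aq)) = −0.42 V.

In the reaction as written, Au³⁺(aq) is reduced (cathode) and Cr³⁺(aq) is produced by oxidation at the anode.
E°cell = E°(cathode) − E°(anode) = +1.51 − (−0.42) = +1.93 V.

+1.93 V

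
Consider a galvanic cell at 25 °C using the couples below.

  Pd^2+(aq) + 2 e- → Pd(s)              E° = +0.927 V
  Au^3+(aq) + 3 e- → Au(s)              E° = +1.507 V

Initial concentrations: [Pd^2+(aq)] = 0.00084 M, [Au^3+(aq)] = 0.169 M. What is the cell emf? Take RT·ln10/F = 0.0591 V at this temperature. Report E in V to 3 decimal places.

Since E°(Au³⁺/Au) > E°(Pd²⁺/Pd), Au³⁺/Au serves as the cathode.
E°cell = +1.507 − (+0.927) = +0.580 V, with n = 6 electrons transferred.
For the overall reaction 2 Au^3+(aq) + 3 Pd(s) → 2 Au(s) + 3 Pd^2+(aq), Q = [Pd^2+(aq)]^3 / [Au^3+(aq)]^2 = 2.08×10^−8, giving log Q = −7.683.
By the Nernst equation, E = +0.580 − (0.0591/6)·(−7.683) = +0.656 V.

+0.656 V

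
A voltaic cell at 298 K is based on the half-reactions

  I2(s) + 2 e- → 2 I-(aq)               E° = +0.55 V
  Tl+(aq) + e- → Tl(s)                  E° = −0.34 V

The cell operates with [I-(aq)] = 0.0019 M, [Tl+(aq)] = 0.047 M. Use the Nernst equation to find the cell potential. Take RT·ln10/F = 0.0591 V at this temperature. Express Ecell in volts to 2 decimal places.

I₂/I⁻ is reduced (cathode, E° = +0.55 V) and Tl⁺/Tl is oxidized (anode).
E°cell = E°cat − E°an = +0.55 − (−0.34) = +0.89 V; n = 2.
Balancing gives I2(s) + 2 Tl(s) → 2 I-(aq) + 2 Tl+(aq); hence Q = [I-(aq)]^2·[Tl+(aq)]^2 = 7.97×10^−9 (log Q = −8.098).
Applying E = E° − (RT ln10/nF)·log Q gives +0.89 − (0.0591/2)(−8.098) = +1.13 V.

+1.13 V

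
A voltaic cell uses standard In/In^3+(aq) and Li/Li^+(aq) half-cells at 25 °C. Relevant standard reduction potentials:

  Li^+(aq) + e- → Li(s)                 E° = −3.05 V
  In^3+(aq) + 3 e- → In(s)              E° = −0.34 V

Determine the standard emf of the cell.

The In³⁺/In couple has the higher E°, so In ion is reduced (cathode) and Li is oxidized (anode).
E°cell = E°(cathode) − E°(anode) = −0.34 − (−3.05) = +2.71 V.

+2.71 V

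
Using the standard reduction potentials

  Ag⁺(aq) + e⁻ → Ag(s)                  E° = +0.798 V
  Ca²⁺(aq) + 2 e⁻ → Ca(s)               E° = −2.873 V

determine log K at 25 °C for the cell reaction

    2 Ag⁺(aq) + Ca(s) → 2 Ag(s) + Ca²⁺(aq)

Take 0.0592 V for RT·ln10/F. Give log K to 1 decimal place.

The Ag⁺/Ag couple is reduced (cathode); E°cell = +0.798 − (−2.873) = +3.671 V with n = 2.
At equilibrium E = 0, so log K = nE°cell / 0.0592 = (2)(+3.671) / 0.0592 = 124.0.

log K = 124.0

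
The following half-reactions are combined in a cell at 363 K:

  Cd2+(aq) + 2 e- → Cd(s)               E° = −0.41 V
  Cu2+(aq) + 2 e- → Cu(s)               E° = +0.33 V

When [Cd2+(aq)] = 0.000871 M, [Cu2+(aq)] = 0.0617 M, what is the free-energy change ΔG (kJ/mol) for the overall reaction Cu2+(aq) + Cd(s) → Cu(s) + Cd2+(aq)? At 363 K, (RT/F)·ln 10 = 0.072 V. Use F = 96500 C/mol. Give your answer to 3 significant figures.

−156 kJ/mol

With Cu²⁺/Cu reduced at the cathode, E°cell = +0.33 − (−0.41) = +0.74 V and n = 2.
Q = [Cd2+(aq)] / [Cu2+(aq)] = 0.0141, so log Q = −1.850 and E = +0.74 − (0.072/2)(−1.850) = +0.8066 V.
ΔG = −nFE = −(2)(96500)(+0.8066) J/mol = −156 kJ/mol.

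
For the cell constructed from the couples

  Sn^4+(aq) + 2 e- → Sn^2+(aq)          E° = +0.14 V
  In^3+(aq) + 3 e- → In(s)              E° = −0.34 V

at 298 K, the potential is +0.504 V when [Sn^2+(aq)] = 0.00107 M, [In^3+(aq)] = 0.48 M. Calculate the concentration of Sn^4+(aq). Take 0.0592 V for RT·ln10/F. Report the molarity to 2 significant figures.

With Sn⁴⁺/Sn²⁺ at the cathode and In³⁺/In at the anode, E°cell = +0.14 − (−0.34) = +0.48 V (n = 6).
Rearranging E = E° − (0.0592/n)·log Q gives log Q = 6(+0.48 − (+0.504))/0.0592 = −2.432.
The balanced reaction is 3 Sn^4+(aq) + 2 In(s) → 3 Sn^2+(aq) + 2 In^3+(aq), so Q = ([Sn^2+(aq)]^3·[In^3+(aq)]^2) / [Sn^4+(aq)]^3.
Solving for the unknown gives log [Sn^4+(aq)] = −2.372, so [Sn^4+(aq)] ≈ 0.0042 M.

0.0042 M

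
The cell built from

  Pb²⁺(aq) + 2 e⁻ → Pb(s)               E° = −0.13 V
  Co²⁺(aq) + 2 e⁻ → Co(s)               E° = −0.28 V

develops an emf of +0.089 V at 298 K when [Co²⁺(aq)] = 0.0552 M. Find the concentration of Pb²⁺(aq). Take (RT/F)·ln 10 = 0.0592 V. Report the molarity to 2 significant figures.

0.00048 M

The Pb²⁺/Pb couple has the larger reduction potential, so it is the cathode: E°cell = −0.13 − (−0.28) = +0.15 V and n = 2.
Rearranging E = E° − (0.0592/n)·log Q gives log Q = 2(+0.15 − (+0.089))/0.0592 = 2.061.
Balancing electrons gives Pb²⁺(aq) + Co(s) → Pb(s) + Co²⁺(aq); thus Q = [Co²⁺(aq)] / [Pb²⁺(aq)].
Solving for the unknown gives log [Pb²⁺(aq)] = −3.319, so [Pb²⁺(aq)] ≈ 0.00048 M.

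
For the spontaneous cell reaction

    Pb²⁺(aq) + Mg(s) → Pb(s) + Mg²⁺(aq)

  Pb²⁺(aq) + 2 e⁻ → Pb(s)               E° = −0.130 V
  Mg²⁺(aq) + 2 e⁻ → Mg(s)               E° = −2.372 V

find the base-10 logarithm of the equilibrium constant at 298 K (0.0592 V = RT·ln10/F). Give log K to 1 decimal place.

log K = 75.7

The Pb²⁺/Pb couple is reduced (cathode); E°cell = −0.130 − (−2.372) = +2.242 V with n = 2.
At equilibrium E = 0, so log K = nE°cell / 0.0592 = (2)(+2.242) / 0.0592 = 75.7.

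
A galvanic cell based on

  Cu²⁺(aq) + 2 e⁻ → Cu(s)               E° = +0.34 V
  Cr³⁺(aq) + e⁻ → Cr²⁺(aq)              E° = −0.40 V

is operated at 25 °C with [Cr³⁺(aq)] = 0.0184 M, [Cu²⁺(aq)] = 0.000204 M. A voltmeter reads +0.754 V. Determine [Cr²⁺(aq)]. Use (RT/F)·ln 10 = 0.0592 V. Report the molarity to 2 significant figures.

2.2 M

Cu²⁺/Cu is the cathode (higher E°); E°cell = +0.34 − (−0.40) = +0.74 V with n = 2.
Rearranging E = E° − (0.0592/n)·log Q gives log Q = 2(+0.74 − (+0.754))/0.0592 = −0.473.
Balancing electrons gives Cu²⁺(aq) + 2 Cr²⁺(aq) → Cu(s) + 2 Cr³⁺(aq); thus Q = [Cr³⁺(aq)]^2 / ([Cu²⁺(aq)]·[Cr²⁺(aq)]^2).
Substituting the known concentrations and solving, log [Cr²⁺(aq)] = 0.347 and [Cr²⁺(aq)] = 2.2 M.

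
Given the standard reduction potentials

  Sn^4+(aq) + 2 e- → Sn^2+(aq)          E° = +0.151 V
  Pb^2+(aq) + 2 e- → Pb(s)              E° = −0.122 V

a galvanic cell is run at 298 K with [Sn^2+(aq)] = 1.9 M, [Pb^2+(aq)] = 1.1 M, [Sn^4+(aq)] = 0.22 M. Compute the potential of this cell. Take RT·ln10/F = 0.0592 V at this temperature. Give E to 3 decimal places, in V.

Sn⁴⁺/Sn²⁺ is reduced (cathode, E° = +0.151 V) and Pb²⁺/Pb is oxidized (anode).
E°cell = +0.151 − (−0.122) = +0.273 V, with n = 2 electrons transferred.
Balancing gives Sn^4+(aq) + Pb(s) → Sn^2+(aq) + Pb^2+(aq); hence Q = ([Sn^2+(aq)]·[Pb^2+(aq)]) / [Sn^4+(aq)] = 9.5 (log Q = 0.978).
E = E° − (0.0592/n)·log Q = +0.273 − (0.0592/2)(0.978) = +0.244 V.

+0.244 V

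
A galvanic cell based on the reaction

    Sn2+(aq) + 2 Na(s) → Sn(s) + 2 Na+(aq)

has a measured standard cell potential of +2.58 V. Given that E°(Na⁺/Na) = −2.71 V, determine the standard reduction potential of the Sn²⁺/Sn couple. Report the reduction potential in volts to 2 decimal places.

−0.13 V

In the reaction as written the Sn²⁺/Sn couple is reduced (cathode) and Na⁺/Na is oxidized (anode), so E°cell = E°(Sn²⁺/Sn) − E°(Na⁺/Na).
E°(Sn²⁺/Sn) = E°cell + E°(anode) = +2.58 + (−2.71) = −0.13 V.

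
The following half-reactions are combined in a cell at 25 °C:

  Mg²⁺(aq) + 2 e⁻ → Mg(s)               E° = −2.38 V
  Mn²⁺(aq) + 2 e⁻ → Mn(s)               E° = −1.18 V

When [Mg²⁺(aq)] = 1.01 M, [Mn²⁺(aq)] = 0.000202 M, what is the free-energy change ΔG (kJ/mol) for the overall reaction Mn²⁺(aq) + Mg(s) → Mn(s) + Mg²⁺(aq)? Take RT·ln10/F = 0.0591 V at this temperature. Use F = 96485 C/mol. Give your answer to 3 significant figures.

−210 kJ/mol

With Mn²⁺/Mn reduced at the cathode, E°cell = −1.18 − (−2.38) = +1.20 V and n = 2.
The reaction quotient is [Mg²⁺(aq)] / [Mn²⁺(aq)] = 5×10^3; by Nernst, E = +1.20 − (0.0591/2)(3.699) = +1.0907 V.
Finally ΔG = −nFE = −(2)(96485 C/mol)(+1.0907 V) = −210 kJ/mol.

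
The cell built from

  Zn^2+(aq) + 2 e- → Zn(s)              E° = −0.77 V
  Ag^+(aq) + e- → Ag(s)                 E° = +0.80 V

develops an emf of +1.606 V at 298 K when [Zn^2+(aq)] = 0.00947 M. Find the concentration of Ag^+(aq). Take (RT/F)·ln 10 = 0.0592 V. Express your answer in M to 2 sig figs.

0.39 M

With Ag⁺/Ag at the cathode and Zn²⁺/Zn at the anode, E°cell = +0.80 − (−0.77) = +1.57 V (n = 2).
Since E = E° − (0.0592/n)·log Q, log Q = n(E° − E)/0.0592 = −1.216.
For 2 Ag^+(aq) + Zn(s) → 2 Ag(s) + Zn^2+(aq), the reaction quotient is Q = [Zn^2+(aq)] / [Ag^+(aq)]^2.
Solving for the unknown gives log [Ag^+(aq)] = −0.404, so [Ag^+(aq)] ≈ 0.39 M.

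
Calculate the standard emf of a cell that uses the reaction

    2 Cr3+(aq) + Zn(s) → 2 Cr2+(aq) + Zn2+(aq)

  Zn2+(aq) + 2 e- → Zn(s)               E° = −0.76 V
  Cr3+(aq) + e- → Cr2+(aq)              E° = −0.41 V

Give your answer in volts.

In the reaction as written, Cr3+(aq) is reduced (cathode) and Zn2+(aq) is produced by oxidation at the anode.
E°cell = E°(cathode) − E°(anode) = −0.41 − (−0.76) = +0.35 V.

+0.35 V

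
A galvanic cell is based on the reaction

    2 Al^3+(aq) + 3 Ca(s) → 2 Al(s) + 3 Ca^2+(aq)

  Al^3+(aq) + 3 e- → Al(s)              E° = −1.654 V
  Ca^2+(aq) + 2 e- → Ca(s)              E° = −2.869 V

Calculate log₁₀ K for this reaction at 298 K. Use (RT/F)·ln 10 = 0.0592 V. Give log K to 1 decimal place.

log K = 123.1

The Al³⁺/Al couple is reduced (cathode); E°cell = −1.654 − (−2.869) = +1.215 V with n = 6.
At equilibrium E = 0, so log K = nE°cell / 0.0592 = (6)(+1.215) / 0.0592 = 123.1.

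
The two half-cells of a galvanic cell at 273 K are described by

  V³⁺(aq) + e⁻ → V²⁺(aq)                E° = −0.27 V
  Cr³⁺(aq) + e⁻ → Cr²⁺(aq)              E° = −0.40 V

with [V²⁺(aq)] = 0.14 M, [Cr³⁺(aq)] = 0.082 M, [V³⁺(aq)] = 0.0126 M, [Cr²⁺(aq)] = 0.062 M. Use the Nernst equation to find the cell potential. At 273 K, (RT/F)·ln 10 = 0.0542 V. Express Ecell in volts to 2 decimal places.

+0.07 V

V³⁺/V²⁺ is reduced (cathode, E° = −0.27 V) and Cr³⁺/Cr²⁺ is oxidized (anode).
E°cell = E°cat − E°an = −0.27 − (−0.40) = +0.13 V; n = 1.
Balancing gives V³⁺(aq) + Cr²⁺(aq) → V²⁺(aq) + Cr³⁺(aq); hence Q = ([V²⁺(aq)]·[Cr³⁺(aq)]) / ([V³⁺(aq)]·[Cr²⁺(aq)]) = 14.7 (log Q = 1.167).
By the Nernst equation, E = +0.13 − (0.0542/1)·(1.167) = +0.07 V.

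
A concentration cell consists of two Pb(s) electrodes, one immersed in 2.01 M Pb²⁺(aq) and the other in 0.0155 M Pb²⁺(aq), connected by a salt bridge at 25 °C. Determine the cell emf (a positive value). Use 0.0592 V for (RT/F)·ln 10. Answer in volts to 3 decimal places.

0.063 V

For a concentration cell E°cell = 0, since both electrodes use the same couple.
The compartment with the higher Pb²⁺(aq) concentration (2.01 M) acts as the cathode; ions are reduced there and produced at the dilute (0.0155 M) anode.
With n = 2, Ecell = −(0.0592/2)·log([dilute]/[conc]) = −(0.0592/2)·log(0.0155/2.01) = +0.063 V.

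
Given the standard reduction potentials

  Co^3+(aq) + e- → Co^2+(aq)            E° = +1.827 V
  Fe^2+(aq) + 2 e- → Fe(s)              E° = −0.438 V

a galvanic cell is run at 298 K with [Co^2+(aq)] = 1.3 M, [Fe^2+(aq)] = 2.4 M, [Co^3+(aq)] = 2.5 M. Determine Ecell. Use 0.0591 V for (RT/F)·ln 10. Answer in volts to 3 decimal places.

Co³⁺/Co²⁺ is reduced (cathode, E° = +1.827 V) and Fe²⁺/Fe is oxidized (anode).
E°cell = +1.827 − (−0.438) = +2.265 V, with n = 2 electrons transferred.
Balancing gives 2 Co^3+(aq) + Fe(s) → 2 Co^2+(aq) + Fe^2+(aq); hence Q = ([Co^2+(aq)]^2·[Fe^2+(aq)]) / [Co^3+(aq)]^2 = 0.649 (log Q = −0.188).
Applying E = E° − (RT ln10/nF)·log Q gives +2.265 − (0.0591/2)(−0.188) = +2.271 V.

+2.271 V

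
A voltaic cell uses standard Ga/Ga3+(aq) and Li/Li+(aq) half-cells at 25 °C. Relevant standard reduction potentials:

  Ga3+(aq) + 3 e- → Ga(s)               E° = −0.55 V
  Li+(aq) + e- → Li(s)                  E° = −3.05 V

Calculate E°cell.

The Ga³⁺/Ga couple has the higher E°, so Ga ion is reduced (cathode) and Li is oxidized (anode).
E°cell = E°(cathode) − E°(anode) = −0.55 − (−3.05) = +2.50 V.

+2.50 V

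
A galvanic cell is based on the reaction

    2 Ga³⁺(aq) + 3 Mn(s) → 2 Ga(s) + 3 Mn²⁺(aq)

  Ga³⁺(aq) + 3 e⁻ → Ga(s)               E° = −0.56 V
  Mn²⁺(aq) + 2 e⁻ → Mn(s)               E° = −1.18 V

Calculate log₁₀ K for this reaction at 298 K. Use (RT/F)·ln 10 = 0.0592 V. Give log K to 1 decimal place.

The Ga³⁺/Ga couple is reduced (cathode); E°cell = −0.56 − (−1.18) = +0.62 V with n = 6.
At equilibrium E = 0, so log K = nE°cell / 0.0592 = (6)(+0.62) / 0.0592 = 62.8.

log K = 62.8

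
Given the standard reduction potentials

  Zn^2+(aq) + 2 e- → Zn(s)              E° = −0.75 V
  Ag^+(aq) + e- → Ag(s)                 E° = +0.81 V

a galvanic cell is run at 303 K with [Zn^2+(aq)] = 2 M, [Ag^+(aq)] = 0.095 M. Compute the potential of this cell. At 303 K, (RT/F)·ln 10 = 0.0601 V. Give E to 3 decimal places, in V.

The Ag⁺/Ag couple has the more positive E°, so it is the cathode; Zn²⁺/Zn is the anode.
E°cell = +0.81 − (−0.75) = +1.56 V, with n = 2 electrons transferred.
For the overall reaction 2 Ag^+(aq) + Zn(s) → 2 Ag(s) + Zn^2+(aq), Q = [Zn^2+(aq)] / [Ag^+(aq)]^2 = 222, giving log Q = 2.346.
E = E° − (0.0601/n)·log Q = +1.56 − (0.0601/2)(2.346) = +1.490 V.

+1.490 V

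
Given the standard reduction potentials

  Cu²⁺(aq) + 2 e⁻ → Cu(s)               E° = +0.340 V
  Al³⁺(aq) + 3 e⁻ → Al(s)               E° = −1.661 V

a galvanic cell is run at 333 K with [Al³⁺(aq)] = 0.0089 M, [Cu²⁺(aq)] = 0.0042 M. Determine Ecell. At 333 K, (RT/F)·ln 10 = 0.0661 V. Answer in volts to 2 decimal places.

+1.97 V

The Cu²⁺/Cu couple has the more positive E°, so it is the cathode; Al³⁺/Al is the anode.
E°cell = +0.340 − (−1.661) = +2.001 V, with n = 6 electrons transferred.
The balanced reaction is 3 Cu²⁺(aq) + 2 Al(s) → 3 Cu(s) + 2 Al³⁺(aq), so Q = [Al³⁺(aq)]^2 / [Cu²⁺(aq)]^3 = 1.07×10^3 and log Q = 3.029.
By the Nernst equation, E = +2.001 − (0.0661/6)·(3.029) = +1.97 V.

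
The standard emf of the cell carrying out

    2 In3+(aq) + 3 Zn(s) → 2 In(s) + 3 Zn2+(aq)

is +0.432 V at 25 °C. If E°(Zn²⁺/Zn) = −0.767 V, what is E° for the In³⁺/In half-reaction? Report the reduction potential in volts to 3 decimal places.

In the reaction as written the In³⁺/In couple is reduced (cathode) and Zn²⁺/Zn is oxidized (anode), so E°cell = E°(In³⁺/In) − E°(Zn²⁺/Zn).
E°(In³⁺/In) = E°cell + E°(anode) = +0.432 + (−0.767) = −0.335 V.

−0.335 V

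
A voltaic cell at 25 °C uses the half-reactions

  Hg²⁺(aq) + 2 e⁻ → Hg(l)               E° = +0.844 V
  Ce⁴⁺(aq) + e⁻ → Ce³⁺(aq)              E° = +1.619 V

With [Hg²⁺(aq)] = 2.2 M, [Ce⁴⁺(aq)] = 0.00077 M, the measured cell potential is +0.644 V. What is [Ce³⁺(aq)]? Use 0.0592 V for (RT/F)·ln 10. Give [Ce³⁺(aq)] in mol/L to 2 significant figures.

0.085 M

Ce⁴⁺/Ce³⁺ is the cathode (higher E°); E°cell = +1.619 − (+0.844) = +0.775 V with n = 2.
Rearranging E = E° − (0.0592/n)·log Q gives log Q = 2(+0.775 − (+0.644))/0.0592 = 4.426.
The balanced reaction is 2 Ce⁴⁺(aq) + Hg(l) → 2 Ce³⁺(aq) + Hg²⁺(aq), so Q = ([Ce³⁺(aq)]^2·[Hg²⁺(aq)]) / [Ce⁴⁺(aq)]^2.
Solving for the unknown gives log [Ce³⁺(aq)] = −1.072, so [Ce³⁺(aq)] ≈ 0.085 M.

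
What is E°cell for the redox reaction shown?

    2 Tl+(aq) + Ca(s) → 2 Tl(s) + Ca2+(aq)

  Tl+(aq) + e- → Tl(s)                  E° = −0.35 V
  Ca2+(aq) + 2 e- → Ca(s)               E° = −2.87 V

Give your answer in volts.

+2.52 V

Tl+(aq) gains electrons, so the Tl⁺/Tl couple is the cathode; the Ca²⁺/Ca couple is the anode.
E°cell = E°(cathode) − E°(anode) = −0.35 − (−2.87) = +2.52 V.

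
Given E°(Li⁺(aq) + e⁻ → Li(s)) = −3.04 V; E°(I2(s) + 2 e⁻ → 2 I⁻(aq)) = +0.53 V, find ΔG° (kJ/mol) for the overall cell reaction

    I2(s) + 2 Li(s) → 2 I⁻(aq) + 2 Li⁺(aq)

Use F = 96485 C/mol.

−689 kJ/mol

In the reaction as written I2(s) is reduced, so the I₂/I⁻ couple is the cathode and Li⁺/Li is the anode.
E°cell = +0.53 − (−3.04) = +3.57 V; balancing electrons gives n = 2.
ΔG° = −nFE°cell = −(2)(96485)(+3.57) J/mol = −689 kJ/mol.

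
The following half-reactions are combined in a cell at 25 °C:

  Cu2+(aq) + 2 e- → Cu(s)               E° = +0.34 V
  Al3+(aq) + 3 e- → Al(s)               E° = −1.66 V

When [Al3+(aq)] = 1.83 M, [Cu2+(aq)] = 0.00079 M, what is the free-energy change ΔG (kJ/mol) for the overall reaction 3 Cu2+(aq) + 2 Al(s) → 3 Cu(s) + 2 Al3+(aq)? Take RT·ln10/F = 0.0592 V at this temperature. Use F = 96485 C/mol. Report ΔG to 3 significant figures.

−1100 kJ/mol

E°cell = +0.34 − (−1.66) = +2.00 V; the balanced reaction transfers n = 6 electrons.
The reaction quotient is [Al3+(aq)]^2 / [Cu2+(aq)]^3 = 6.79×10^9; by Nernst, E = +2.00 − (0.0592/6)(9.832) = +1.9030 V.
Finally ΔG = −nFE = −(6)(96485 C/mol)(+1.9030 V) = −1100 kJ/mol.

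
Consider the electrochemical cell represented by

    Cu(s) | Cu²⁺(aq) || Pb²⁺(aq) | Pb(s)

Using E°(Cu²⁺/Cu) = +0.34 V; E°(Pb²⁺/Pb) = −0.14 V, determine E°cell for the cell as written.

By convention the left-hand electrode in cell notation is the anode (oxidation) and the right-hand electrode is the cathode (reduction).
E°cell = E°(right) − E°(left) = −0.14 − (+0.34) = −0.48 V.
The negative sign shows that, as written, the cell would require an external voltage to drive the reaction.

−0.48 V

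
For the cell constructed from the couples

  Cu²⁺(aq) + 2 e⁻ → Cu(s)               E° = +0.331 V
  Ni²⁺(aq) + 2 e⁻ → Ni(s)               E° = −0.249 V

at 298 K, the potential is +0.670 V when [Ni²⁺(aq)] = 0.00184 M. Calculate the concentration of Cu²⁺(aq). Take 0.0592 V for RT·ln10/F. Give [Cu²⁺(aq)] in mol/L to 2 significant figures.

2.0 M

With Cu²⁺/Cu at the cathode and Ni²⁺/Ni at the anode, E°cell = +0.331 − (−0.249) = +0.580 V (n = 2).
Since E = E° − (0.0592/n)·log Q, log Q = n(E° − E)/0.0592 = −3.041.
The balanced reaction is Cu²⁺(aq) + Ni(s) → Cu(s) + Ni²⁺(aq), so Q = [Ni²⁺(aq)] / [Cu²⁺(aq)].
Isolating [Cu²⁺(aq)] in Q = 10^{−3.041} yields log [Cu²⁺(aq)] = 0.306, i.e. 2.0 M.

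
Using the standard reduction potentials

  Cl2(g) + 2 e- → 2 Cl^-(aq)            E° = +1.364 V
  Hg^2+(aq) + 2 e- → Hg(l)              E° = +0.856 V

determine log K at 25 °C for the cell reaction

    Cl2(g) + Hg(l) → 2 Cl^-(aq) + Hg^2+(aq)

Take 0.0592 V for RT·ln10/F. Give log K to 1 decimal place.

The Cl₂/Cl⁻ couple is reduced (cathode); E°cell = +1.364 − (+0.856) = +0.508 V with n = 2.
At equilibrium E = 0, so log K = nE°cell / 0.0592 = (2)(+0.508) / 0.0592 = 17.2.

log K = 17.2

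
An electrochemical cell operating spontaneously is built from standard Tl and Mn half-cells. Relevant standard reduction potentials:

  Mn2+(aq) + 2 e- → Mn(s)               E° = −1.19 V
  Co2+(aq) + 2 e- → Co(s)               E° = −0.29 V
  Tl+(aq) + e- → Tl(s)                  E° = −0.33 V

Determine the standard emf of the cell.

The Tl⁺/Tl couple has the higher E°, so Tl ion is reduced (cathode) and Mn is oxidized (anode).
E°cell = E°(cathode) − E°(anode) = −0.33 − (−1.19) = +0.86 V.

+0.86 V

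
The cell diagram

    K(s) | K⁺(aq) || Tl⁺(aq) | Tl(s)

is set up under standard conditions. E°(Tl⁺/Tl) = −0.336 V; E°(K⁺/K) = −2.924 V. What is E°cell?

+2.588 V

By convention the left-hand electrode in cell notation is the anode (oxidation) and the right-hand electrode is the cathode (reduction).
E°cell = E°(right) − E°(left) = −0.336 − (−2.924) = +2.588 V.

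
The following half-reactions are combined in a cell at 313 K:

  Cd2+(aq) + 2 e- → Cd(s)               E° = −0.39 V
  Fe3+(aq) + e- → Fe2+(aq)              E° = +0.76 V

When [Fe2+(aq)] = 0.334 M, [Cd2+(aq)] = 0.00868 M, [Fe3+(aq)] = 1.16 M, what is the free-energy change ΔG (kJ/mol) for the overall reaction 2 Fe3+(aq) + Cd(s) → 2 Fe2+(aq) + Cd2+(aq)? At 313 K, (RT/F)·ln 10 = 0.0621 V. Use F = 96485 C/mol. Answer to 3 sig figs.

With Fe³⁺/Fe²⁺ reduced at the cathode, E°cell = +0.76 − (−0.39) = +1.15 V and n = 2.
The reaction quotient is ([Fe2+(aq)]^2·[Cd2+(aq)]) / [Fe3+(aq)]^2 = 0.00072; by Nernst, E = +1.15 − (0.0621/2)(−3.143) = +1.2476 V.
Finally ΔG = −nFE = −(2)(96485 C/mol)(+1.2476 V) = −241 kJ/mol.

−241 kJ/mol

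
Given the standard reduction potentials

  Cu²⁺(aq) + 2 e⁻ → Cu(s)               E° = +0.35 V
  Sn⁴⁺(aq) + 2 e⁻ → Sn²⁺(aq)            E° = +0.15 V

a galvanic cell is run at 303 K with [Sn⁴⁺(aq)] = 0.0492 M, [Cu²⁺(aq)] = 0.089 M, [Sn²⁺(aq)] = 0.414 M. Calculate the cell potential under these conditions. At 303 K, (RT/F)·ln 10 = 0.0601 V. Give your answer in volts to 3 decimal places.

+0.196 V

The Cu²⁺/Cu couple has the more positive E°, so it is the cathode; Sn⁴⁺/Sn²⁺ is the anode.
The standard potential is +0.35 − (+0.15) = +0.20 V and the balanced reaction transfers n = 2 electrons.
Balancing gives Cu²⁺(aq) + Sn²⁺(aq) → Cu(s) + Sn⁴⁺(aq); hence Q = [Sn⁴⁺(aq)] / ([Cu²⁺(aq)]·[Sn²⁺(aq)]) = 1.34 (log Q = 0.126).
Applying E = E° − (RT ln10/nF)·log Q gives +0.20 − (0.0601/2)(0.126) = +0.196 V.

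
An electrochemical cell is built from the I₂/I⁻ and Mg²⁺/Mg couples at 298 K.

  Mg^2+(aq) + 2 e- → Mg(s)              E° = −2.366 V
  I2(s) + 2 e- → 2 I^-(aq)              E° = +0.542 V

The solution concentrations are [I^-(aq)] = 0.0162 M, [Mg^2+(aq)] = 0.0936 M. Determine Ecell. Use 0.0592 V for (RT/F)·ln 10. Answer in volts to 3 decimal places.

The I₂/I⁻ couple has the more positive E°, so it is the cathode; Mg²⁺/Mg is the anode.
The standard potential is +0.542 − (−2.366) = +2.908 V and the balanced reaction transfers n = 2 electrons.
The balanced reaction is I2(s) + Mg(s) → 2 I^-(aq) + Mg^2+(aq), so Q = [I^-(aq)]^2·[Mg^2+(aq)] = 2.46×10^−5 and log Q = −4.610.
By the Nernst equation, E = +2.908 − (0.0592/2)·(−4.610) = +3.044 V.

+3.044 V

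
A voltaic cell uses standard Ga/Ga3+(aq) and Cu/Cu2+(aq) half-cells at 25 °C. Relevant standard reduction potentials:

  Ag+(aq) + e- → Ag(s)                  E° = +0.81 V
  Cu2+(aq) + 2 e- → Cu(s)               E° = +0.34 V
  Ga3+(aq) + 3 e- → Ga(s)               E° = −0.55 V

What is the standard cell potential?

+0.89 V

The Cu²⁺/Cu couple has the higher E°, so Cu ion is reduced (cathode) and Ga is oxidized (anode).
E°cell = E°(cathode) − E°(anode) = +0.34 − (−0.55) = +0.89 V.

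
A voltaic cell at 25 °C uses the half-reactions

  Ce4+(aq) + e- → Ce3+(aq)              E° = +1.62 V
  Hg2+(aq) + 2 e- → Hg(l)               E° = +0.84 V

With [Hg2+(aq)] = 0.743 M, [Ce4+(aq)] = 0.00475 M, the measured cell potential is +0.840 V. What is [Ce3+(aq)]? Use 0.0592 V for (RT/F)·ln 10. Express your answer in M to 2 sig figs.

The Ce⁴⁺/Ce³⁺ couple has the larger reduction potential, so it is the cathode: E°cell = +1.62 − (+0.84) = +0.78 V and n = 2.
From the Nernst equation, log Q = n(E° − E)/0.0592 = 2·(+0.78 − (+0.840))/0.0592 = −2.027.
The balanced reaction is 2 Ce4+(aq) + Hg(l) → 2 Ce3+(aq) + Hg2+(aq), so Q = ([Ce3+(aq)]^2·[Hg2+(aq)]) / [Ce4+(aq)]^2.
Substituting the known concentrations and solving, log [Ce3+(aq)] = −3.272 and [Ce3+(aq)] = 0.00053 M.

0.00053 M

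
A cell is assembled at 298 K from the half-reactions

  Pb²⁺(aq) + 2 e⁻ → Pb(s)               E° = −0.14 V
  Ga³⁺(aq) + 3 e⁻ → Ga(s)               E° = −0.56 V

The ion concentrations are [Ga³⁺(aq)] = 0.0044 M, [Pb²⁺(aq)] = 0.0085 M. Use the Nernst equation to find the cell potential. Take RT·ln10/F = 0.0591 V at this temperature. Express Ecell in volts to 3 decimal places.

+0.405 V

Pb²⁺/Pb is reduced (cathode, E° = −0.14 V) and Ga³⁺/Ga is oxidized (anode).
E°cell = −0.14 − (−0.56) = +0.42 V, with n = 6 electrons transferred.
For the overall reaction 3 Pb²⁺(aq) + 2 Ga(s) → 3 Pb(s) + 2 Ga³⁺(aq), Q = [Ga³⁺(aq)]^2 / [Pb²⁺(aq)]^3 = 31.5, giving log Q = 1.499.
E = E° − (0.0591/n)·log Q = +0.42 − (0.0591/6)(1.499) = +0.405 V.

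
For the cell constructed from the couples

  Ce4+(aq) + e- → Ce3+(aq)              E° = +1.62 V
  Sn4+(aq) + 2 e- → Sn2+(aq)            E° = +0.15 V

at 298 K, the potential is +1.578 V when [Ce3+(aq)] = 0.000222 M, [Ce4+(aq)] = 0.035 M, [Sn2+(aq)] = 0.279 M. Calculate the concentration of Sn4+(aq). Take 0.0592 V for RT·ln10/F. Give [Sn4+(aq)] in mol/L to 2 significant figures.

Ce⁴⁺/Ce³⁺ is the cathode (higher E°); E°cell = +1.62 − (+0.15) = +1.47 V with n = 2.
Rearranging E = E° − (0.0592/n)·log Q gives log Q = 2(+1.47 − (+1.578))/0.0592 = −3.649.
Balancing electrons gives 2 Ce4+(aq) + Sn2+(aq) → 2 Ce3+(aq) + Sn4+(aq); thus Q = ([Ce3+(aq)]^2·[Sn4+(aq)]) / ([Ce4+(aq)]^2·[Sn2+(aq)]).
Substituting the known concentrations and solving, log [Sn4+(aq)] = 0.192 and [Sn4+(aq)] = 1.6 M.

1.6 M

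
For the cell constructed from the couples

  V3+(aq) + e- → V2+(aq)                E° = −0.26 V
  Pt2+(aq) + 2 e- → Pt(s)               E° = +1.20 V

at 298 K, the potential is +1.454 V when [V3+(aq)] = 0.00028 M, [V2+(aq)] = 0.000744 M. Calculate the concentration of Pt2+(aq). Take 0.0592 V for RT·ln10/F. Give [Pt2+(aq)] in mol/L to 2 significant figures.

With Pt²⁺/Pt at the cathode and V³⁺/V²⁺ at the anode, E°cell = +1.20 − (−0.26) = +1.46 V (n = 2).
Rearranging E = E° − (0.0592/n)·log Q gives log Q = 2(+1.46 − (+1.454))/0.0592 = 0.203.
Balancing electrons gives Pt2+(aq) + 2 V2+(aq) → Pt(s) + 2 V3+(aq); thus Q = [V3+(aq)]^2 / ([Pt2+(aq)]·[V2+(aq)]^2).
Solving for the unknown gives log [Pt2+(aq)] = −1.052, so [Pt2+(aq)] ≈ 0.089 M.

0.089 M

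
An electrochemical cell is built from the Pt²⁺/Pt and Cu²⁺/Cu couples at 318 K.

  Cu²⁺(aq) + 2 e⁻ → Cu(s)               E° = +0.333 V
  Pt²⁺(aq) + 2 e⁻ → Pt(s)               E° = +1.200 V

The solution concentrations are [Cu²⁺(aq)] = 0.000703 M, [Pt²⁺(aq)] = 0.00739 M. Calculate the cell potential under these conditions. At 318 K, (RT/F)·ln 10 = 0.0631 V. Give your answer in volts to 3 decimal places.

Pt²⁺/Pt is reduced (cathode, E° = +1.200 V) and Cu²⁺/Cu is oxidized (anode).
The standard potential is +1.200 − (+0.333) = +0.867 V and the balanced reaction transfers n = 2 electrons.
For the overall reaction Pt²⁺(aq) + Cu(s) → Pt(s) + Cu²⁺(aq), Q = [Cu²⁺(aq)] / [Pt²⁺(aq)] = 0.0951, giving log Q = −1.022.
E = E° − (0.0631/n)·log Q = +0.867 − (0.0631/2)(−1.022) = +0.899 V.

+0.899 V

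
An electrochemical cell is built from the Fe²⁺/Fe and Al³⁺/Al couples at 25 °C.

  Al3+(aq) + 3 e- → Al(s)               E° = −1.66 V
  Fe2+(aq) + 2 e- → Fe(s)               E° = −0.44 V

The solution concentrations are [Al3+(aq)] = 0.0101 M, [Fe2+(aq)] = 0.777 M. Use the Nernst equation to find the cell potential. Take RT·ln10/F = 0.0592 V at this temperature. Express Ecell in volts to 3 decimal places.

+1.256 V

The Fe²⁺/Fe couple has the more positive E°, so it is the cathode; Al³⁺/Al is the anode.
E°cell = E°cat − E°an = −0.44 − (−1.66) = +1.22 V; n = 6.
Balancing gives 3 Fe2+(aq) + 2 Al(s) → 3 Fe(s) + 2 Al3+(aq); hence Q = [Al3+(aq)]^2 / [Fe2+(aq)]^3 = 0.000217 (log Q = −3.663).
By the Nernst equation, E = +1.22 − (0.0592/6)·(−3.663) = +1.256 V.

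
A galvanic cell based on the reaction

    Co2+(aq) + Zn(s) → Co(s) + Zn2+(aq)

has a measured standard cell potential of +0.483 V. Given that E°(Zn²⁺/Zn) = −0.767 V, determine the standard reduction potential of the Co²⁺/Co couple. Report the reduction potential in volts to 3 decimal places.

In the reaction as written the Co²⁺/Co couple is reduced (cathode) and Zn²⁺/Zn is oxidized (anode), so E°cell = E°(Co²⁺/Co) − E°(Zn²⁺/Zn).
E°(Co²⁺/Co) = E°cell + E°(anode) = +0.483 + (−0.767) = −0.284 V.

−0.284 V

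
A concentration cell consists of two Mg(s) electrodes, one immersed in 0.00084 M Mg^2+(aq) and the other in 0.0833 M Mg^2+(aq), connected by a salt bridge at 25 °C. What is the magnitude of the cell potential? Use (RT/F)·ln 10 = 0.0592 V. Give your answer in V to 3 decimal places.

0.059 V

For a concentration cell E°cell = 0, since both electrodes use the same couple.
The compartment with the higher Mg^2+(aq) concentration (0.0833 M) acts as the cathode; ions are reduced there and produced at the dilute (0.00084 M) anode.
With n = 2, Ecell = −(0.0592/2)·log([dilute]/[conc]) = −(0.0592/2)·log(0.00084/0.0833) = +0.059 V.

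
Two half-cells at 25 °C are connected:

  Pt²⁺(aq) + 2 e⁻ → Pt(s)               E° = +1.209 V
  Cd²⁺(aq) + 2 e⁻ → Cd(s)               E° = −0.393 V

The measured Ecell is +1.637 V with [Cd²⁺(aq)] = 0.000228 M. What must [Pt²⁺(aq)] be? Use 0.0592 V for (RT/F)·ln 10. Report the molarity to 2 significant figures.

With Pt²⁺/Pt at the cathode and Cd²⁺/Cd at the anode, E°cell = +1.209 − (−0.393) = +1.602 V (n = 2).
Rearranging E = E° − (0.0592/n)·log Q gives log Q = 2(+1.602 − (+1.637))/0.0592 = −1.182.
For Pt²⁺(aq) + Cd(s) → Pt(s) + Cd²⁺(aq), the reaction quotient is Q = [Cd²⁺(aq)] / [Pt²⁺(aq)].
Isolating [Pt²⁺(aq)] in Q = 10^{−1.182} yields log [Pt²⁺(aq)] = −2.460, i.e. 0.0035 M.

0.0035 M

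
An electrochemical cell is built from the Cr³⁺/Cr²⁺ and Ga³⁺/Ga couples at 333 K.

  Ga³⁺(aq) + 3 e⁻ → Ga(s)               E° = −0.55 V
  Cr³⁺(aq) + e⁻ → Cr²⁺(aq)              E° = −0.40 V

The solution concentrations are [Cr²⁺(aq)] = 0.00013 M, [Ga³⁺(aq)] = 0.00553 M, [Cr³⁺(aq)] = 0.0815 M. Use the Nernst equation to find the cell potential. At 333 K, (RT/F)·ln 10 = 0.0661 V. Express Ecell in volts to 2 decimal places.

Since E°(Cr³⁺/Cr²⁺) > E°(Ga³⁺/Ga), Cr³⁺/Cr²⁺ serves as the cathode.
E°cell = −0.40 − (−0.55) = +0.15 V, with n = 3 electrons transferred.
Balancing gives 3 Cr³⁺(aq) + Ga(s) → 3 Cr²⁺(aq) + Ga³⁺(aq); hence Q = ([Cr²⁺(aq)]^3·[Ga³⁺(aq)]) / [Cr³⁺(aq)]^3 = 2.24×10^−11 (log Q = −10.649).
Applying E = E° − (RT ln10/nF)·log Q gives +0.15 − (0.0661/3)(−10.649) = +0.38 V.

+0.38 V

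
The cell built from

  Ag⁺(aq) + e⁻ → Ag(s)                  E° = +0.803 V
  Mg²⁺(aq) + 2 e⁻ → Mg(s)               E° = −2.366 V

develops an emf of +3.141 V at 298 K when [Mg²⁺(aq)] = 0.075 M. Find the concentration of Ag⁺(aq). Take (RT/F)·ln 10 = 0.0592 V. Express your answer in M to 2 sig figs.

0.092 M

With Ag⁺/Ag at the cathode and Mg²⁺/Mg at the anode, E°cell = +0.803 − (−2.366) = +3.169 V (n = 2).
Since E = E° − (0.0592/n)·log Q, log Q = n(E° − E)/0.0592 = 0.946.
For 2 Ag⁺(aq) + Mg(s) → 2 Ag(s) + Mg²⁺(aq), the reaction quotient is Q = [Mg²⁺(aq)] / [Ag⁺(aq)]^2.
Isolating [Ag⁺(aq)] in Q = 10^{0.946} yields log [Ag⁺(aq)] = −1.035, i.e. 0.092 M.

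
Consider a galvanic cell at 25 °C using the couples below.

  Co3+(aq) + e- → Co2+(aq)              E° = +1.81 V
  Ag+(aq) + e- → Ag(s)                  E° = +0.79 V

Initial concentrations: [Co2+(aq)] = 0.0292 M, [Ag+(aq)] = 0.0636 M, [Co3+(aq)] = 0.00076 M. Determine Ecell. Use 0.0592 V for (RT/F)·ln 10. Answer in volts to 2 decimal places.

+1.00 V

The Co³⁺/Co²⁺ couple has the more positive E°, so it is the cathode; Ag⁺/Ag is the anode.
The standard potential is +1.81 − (+0.79) = +1.02 V and the balanced reaction transfers n = 1 electron.
Balancing gives Co3+(aq) + Ag(s) → Co2+(aq) + Ag+(aq); hence Q = ([Co2+(aq)]·[Ag+(aq)]) / [Co3+(aq)] = 2.44 (log Q = 0.388).
E = E° − (0.0592/n)·log Q = +1.02 − (0.0592/1)(0.388) = +1.00 V.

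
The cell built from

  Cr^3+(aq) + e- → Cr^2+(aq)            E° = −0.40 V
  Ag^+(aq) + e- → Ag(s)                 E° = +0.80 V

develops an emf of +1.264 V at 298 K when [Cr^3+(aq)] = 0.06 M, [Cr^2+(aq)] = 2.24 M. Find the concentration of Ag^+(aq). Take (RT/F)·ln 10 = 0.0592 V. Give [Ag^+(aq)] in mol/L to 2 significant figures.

The Ag⁺/Ag couple has the larger reduction potential, so it is the cathode: E°cell = +0.80 − (−0.40) = +1.20 V and n = 1.
Rearranging E = E° − (0.0592/n)·log Q gives log Q = 1(+1.20 − (+1.264))/0.0592 = −1.081.
The balanced reaction is Ag^+(aq) + Cr^2+(aq) → Ag(s) + Cr^3+(aq), so Q = [Cr^3+(aq)] / ([Ag^+(aq)]·[Cr^2+(aq)]).
Solving for the unknown gives log [Ag^+(aq)] = −0.491, so [Ag^+(aq)] ≈ 0.32 M.

0.32 M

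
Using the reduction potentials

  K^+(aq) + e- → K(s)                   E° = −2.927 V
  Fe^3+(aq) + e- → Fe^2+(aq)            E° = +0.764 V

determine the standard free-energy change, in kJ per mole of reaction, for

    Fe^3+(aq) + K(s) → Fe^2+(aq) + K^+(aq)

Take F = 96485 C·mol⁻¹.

−356 kJ/mol

In the reaction as written Fe^3+(aq) is reduced, so the Fe³⁺/Fe²⁺ couple is the cathode and K⁺/K is the anode.
E°cell = +0.764 − (−2.927) = +3.691 V; balancing electrons gives n = 1.
ΔG° = −nFE°cell = −(1)(96485)(+3.691) J/mol = −356 kJ/mol.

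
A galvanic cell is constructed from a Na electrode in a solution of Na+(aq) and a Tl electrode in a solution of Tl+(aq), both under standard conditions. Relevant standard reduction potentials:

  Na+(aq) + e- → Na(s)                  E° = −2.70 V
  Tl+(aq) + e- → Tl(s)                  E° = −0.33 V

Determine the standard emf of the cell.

+2.37 V

Of the two couples in this cell, the one with the more positive reduction potential is reduced at the cathode: here that is Tl⁺/Tl (−0.33 V); Na⁺/Na (−2.70 V) is the anode.
E°cell = E°(cathode) − E°(anode) = −0.33 − (−2.70) = +2.37 V.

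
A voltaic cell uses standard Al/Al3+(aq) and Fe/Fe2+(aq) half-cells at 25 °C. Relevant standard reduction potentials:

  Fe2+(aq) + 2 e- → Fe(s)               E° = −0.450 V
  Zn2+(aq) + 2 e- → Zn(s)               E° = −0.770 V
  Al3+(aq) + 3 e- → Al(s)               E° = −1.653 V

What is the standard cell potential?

The Fe²⁺/Fe couple has the higher E°, so Fe ion is reduced (cathode) and Al is oxidized (anode).
E°cell = E°(cathode) − E°(anode) = −0.450 − (−1.653) = +1.203 V.

+1.203 V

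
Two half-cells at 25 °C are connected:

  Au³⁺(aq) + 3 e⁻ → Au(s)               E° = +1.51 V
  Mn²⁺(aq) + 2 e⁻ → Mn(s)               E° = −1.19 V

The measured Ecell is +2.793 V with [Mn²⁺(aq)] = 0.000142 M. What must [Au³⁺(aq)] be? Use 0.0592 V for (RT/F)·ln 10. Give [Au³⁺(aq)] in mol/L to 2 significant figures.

0.087 M

With Au³⁺/Au at the cathode and Mn²⁺/Mn at the anode, E°cell = +1.51 − (−1.19) = +2.70 V (n = 6).
Rearranging E = E° − (0.0592/n)·log Q gives log Q = 6(+2.70 − (+2.793))/0.0592 = −9.426.
Balancing electrons gives 2 Au³⁺(aq) + 3 Mn(s) → 2 Au(s) + 3 Mn²⁺(aq); thus Q = [Mn²⁺(aq)]^3 / [Au³⁺(aq)]^2.
Isolating [Au³⁺(aq)] in Q = 10^{−9.426} yields log [Au³⁺(aq)] = −1.059, i.e. 0.087 M.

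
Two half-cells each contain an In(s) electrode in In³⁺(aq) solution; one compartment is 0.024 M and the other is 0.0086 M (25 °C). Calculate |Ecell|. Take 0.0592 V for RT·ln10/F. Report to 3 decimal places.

0.009 V

For a concentration cell E°cell = 0, since both electrodes use the same couple.
The compartment with the higher In³⁺(aq) concentration (0.024 M) acts as the cathode; ions are reduced there and produced at the dilute (0.0086 M) anode.
With n = 3, Ecell = −(0.0592/3)·log([dilute]/[conc]) = −(0.0592/3)·log(0.0086/0.024) = +0.009 V.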